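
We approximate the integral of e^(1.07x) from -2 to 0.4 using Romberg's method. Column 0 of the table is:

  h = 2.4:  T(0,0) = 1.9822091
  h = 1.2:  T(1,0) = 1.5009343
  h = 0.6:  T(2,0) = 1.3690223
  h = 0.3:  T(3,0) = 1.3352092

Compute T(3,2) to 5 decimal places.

1.32386

Richardson extrapolation on the trapezoidal column (denominator 4−1=3):
T(2,1) = 1.3690223 + (1.3690223 − 1.5009343)/3 = 1.3250516
T(3,1) = 1.3352092 + (1.3352092 − 1.3690223)/3 = 1.3239382
T(3,2) = 1.3239382 + (1.3239382 − 1.3250516)/15 = 1.3238640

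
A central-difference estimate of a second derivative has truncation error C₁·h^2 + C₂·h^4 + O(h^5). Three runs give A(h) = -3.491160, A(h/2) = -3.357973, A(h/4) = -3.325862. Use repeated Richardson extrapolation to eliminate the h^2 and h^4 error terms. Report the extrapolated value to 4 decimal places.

First eliminate the h^2 term (factor 2^2 = 4):
  B₁ = (4·(-3.357973) − (-3.491160))/3 = -3.313577
  B₂ = (4·(-3.325862) − (-3.357973))/3 = -3.315158
Then eliminate the h^4 term (factor 2^4 = 16):
  (16·(-3.315158) − (-3.313577))/15 = -3.315263

-3.3153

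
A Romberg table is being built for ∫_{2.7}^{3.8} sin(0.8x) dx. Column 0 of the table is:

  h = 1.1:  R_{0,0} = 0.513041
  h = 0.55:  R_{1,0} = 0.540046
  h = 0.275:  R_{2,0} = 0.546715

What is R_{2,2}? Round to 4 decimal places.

Richardson extrapolation on the trapezoidal column (denominator 4−1=3):
R_{1,1} = (4·0.540046 − 0.513041) / 3 = 0.549048
R_{2,1} = (4·0.546715 − 0.540046) / 3 = 0.548938
R_{2,2} = 0.548938 + (0.548938 − 0.549048)/15 = 0.548931

0.5489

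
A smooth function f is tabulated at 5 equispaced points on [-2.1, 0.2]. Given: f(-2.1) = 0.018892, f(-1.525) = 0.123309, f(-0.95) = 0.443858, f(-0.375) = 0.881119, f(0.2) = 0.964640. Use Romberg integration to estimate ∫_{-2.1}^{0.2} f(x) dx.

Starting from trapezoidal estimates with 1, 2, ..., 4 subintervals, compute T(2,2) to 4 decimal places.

1.1335

T(0,0) (trapezoid, 1 panel, h=2.3000): 1.131062
T(1,0) (trapezoid, 2 panels, h=1.1500): 1.075968
T(2,0) (trapezoid, 4 panels, h=0.5750): 1.115530
T(1,1) = 1.075968 + (1.075968 − 1.131062)/3 = 1.057603
T(2,1) = 1.115530 + (1.115530 − 1.075968)/3 = 1.128717
T(2,2) = 1.128717 + (1.128717 − 1.057603)/15 = 1.133458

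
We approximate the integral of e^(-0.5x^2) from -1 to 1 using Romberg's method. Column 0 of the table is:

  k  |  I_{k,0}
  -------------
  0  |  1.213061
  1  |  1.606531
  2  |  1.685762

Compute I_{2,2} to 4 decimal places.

1.7105

I_{1,1} = 1.606531 + (1.606531 − 1.213061)/3 = 1.737688
I_{2,1} = 1.685762 + (1.685762 − 1.606531)/3 = 1.712172
I_{2,2} = 1.712172 + (1.712172 − 1.737688)/15 = 1.710471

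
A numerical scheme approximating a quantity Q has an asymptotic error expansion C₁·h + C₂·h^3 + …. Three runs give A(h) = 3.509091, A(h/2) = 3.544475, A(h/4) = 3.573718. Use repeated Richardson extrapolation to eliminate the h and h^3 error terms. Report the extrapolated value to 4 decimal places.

3.6063

First eliminate the h term (factor 2^1 = 2):
  B₁ = (2·3.544475 − 3.509091)/1 = 3.579859
  B₂ = (2·3.573718 − 3.544475)/1 = 3.602961
Then eliminate the h^3 term (factor 2^3 = 8):
  (8·3.602961 − 3.579859)/7 = 3.606261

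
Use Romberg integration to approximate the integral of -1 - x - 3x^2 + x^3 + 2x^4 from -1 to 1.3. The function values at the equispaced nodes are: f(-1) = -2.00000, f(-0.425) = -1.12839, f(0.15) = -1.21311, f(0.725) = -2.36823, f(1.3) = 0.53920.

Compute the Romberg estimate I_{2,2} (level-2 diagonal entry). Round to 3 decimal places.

-3.493

I_{0,0} (trapezoid, 1 panel, h=2.3000): -1.67992
I_{1,0} (trapezoid, 2 panels, h=1.1500): -2.23504
I_{2,0} (trapezoid, 4 panels, h=0.5750): -3.12807
I_{1,1} = -2.23504 + (-2.23504 − (-1.67992))/3 = -2.42008
I_{2,1} = -3.12807 + (-3.12807 − (-2.23504))/3 = -3.42575
I_{2,2} = -3.42575 + (-3.42575 − (-2.42008))/15 = -3.49279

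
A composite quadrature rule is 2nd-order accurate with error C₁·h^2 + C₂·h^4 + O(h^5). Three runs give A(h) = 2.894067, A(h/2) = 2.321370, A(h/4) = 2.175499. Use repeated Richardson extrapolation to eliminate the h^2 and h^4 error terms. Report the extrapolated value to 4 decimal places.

First eliminate the h^2 term (factor 2^2 = 4):
  B₁ = (4·2.321370 − 2.894067)/3 = 2.130471
  B₂ = (4·2.175499 − 2.321370)/3 = 2.126875
Then eliminate the h^4 term (factor 2^4 = 16):
  (16·2.126875 − 2.130471)/15 = 2.126635

2.1266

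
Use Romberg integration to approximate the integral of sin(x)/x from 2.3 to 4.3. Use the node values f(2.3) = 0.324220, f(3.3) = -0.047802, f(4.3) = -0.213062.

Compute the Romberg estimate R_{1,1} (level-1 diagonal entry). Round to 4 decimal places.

R_{0,0} (trapezoid, 1 panel, h=2.0000): 0.111158
R_{1,0} (trapezoid, 2 panels, h=1.0000): 0.007777
R_{1,1} = 0.007777 + (0.007777 − 0.111158)/3 = -0.026683

-0.0267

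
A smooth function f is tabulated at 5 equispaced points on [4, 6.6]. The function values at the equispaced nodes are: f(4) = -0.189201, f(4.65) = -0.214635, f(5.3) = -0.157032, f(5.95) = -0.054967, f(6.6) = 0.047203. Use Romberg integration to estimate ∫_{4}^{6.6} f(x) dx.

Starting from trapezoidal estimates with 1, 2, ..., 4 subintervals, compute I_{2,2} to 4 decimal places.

-0.3324

I_{0,0} (trapezoid, 1 panel, h=2.6000): -0.184597
I_{1,0} (trapezoid, 2 panels, h=1.3000): -0.296440
I_{2,0} (trapezoid, 4 panels, h=0.6500): -0.323461
I_{1,1} = -0.296440 + (-0.296440 − (-0.184597))/3 = -0.333721
I_{2,1} = -0.323461 + (-0.323461 − (-0.296440))/3 = -0.332468
I_{2,2} = -0.332468 + (-0.332468 − (-0.333721))/15 = -0.332384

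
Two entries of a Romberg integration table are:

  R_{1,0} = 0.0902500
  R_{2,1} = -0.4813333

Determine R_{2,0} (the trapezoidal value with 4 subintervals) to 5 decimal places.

-0.33844

From R_{2,1} = (4·R_{2,0} − R_{1,0})/3, solve for R_{2,0}:
4·R_{2,0} = 3·(-0.4813333) + 0.0902500 = -1.3537499
R_{2,0} = -0.3384375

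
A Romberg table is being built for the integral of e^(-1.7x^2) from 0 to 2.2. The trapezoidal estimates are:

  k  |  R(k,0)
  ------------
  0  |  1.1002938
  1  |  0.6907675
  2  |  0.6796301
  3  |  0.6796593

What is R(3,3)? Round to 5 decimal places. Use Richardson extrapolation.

0.67985

Richardson extrapolation on the trapezoidal column (denominator 4−1=3):
R(1,1) = (4·0.6907675 − 1.1002938) / 3 = 0.5542587
R(2,1) = (4·0.6796301 − 0.6907675) / 3 = 0.6759176
R(3,1) = (4·0.6796593 − 0.6796301) / 3 = 0.6796690
R(2,2) = (16·0.6759176 − 0.5542587) / 15 = 0.6840282
R(3,2) = 0.6796690 + (0.6796690 − 0.6759176)/15 = 0.6799191
R(3,3) = (64·0.6799191 − 0.6840282) / 63 = 0.6798539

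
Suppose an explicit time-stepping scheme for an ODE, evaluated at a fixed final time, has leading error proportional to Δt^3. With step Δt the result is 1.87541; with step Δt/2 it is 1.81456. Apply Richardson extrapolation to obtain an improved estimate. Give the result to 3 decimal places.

Extrapolated value = (8·A(Δt/2) − A(Δt)) / (8 − 1)
= (8·1.81456 − 1.87541) / 7
= 12.64107 / 7 = 1.80587

1.806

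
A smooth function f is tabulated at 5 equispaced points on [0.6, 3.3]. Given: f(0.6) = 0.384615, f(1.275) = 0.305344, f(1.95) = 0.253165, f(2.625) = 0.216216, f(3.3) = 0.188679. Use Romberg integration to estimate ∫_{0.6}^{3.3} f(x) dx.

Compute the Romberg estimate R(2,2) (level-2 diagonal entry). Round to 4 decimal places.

0.7122

R(0,0) (trapezoid, 1 panel, h=2.7000): 0.773947
R(1,0) (trapezoid, 2 panels, h=1.3500): 0.728746
R(2,0) (trapezoid, 4 panels, h=0.6750): 0.716426
R(1,1) = 0.728746 + (0.728746 − 0.773947)/3 = 0.713679
R(2,1) = 0.716426 + (0.716426 − 0.728746)/3 = 0.712319
R(2,2) = 0.712319 + (0.712319 − 0.713679)/15 = 0.712228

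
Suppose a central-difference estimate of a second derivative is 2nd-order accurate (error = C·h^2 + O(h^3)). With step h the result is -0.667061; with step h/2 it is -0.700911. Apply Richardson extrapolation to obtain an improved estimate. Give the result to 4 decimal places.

-0.7122

The leading error scales as h^2; refining by a factor of 2 reduces it by 2^2 = 4.
Extrapolated value = (4·A(h/2) − A(h)) / (4 − 1)
= (4·(-0.700911) − (-0.667061)) / 3
= -2.136583 / 3 = -0.712194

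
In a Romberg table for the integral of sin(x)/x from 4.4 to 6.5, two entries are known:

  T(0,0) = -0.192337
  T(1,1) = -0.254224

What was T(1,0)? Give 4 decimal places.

-0.2388

From T(1,1) = (4·T(1,0) − T(0,0))/3, solve for T(1,0):
4·T(1,0) = 3·(-0.254224) + (-0.192337) = -0.955009
T(1,0) = -0.238752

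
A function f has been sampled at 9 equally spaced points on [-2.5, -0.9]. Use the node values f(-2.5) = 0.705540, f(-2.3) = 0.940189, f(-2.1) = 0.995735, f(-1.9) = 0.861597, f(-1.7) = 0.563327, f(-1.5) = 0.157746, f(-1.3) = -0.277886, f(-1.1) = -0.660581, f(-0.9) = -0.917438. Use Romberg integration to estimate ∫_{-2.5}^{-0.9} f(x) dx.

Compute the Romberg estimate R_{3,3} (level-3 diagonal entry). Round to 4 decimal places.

0.5030

R_{0,0} (trapezoid, 1 panel, h=1.6000): -0.169518
R_{1,0} (trapezoid, 2 panels, h=0.8000): 0.365902
R_{2,0} (trapezoid, 4 panels, h=0.4000): 0.470091
R_{3,0} (trapezoid, 8 panels, h=0.2000): 0.494836
R_{1,1} = 0.365902 + (0.365902 − (-0.169518))/3 = 0.544375
R_{2,1} = 0.470091 + (0.470091 − 0.365902)/3 = 0.504821
R_{3,1} = 0.494836 + (0.494836 − 0.470091)/3 = 0.503084
R_{2,2} = 0.504821 + (0.504821 − 0.544375)/15 = 0.502184
R_{3,2} = 0.503084 + (0.503084 − 0.504821)/15 = 0.502968
R_{3,3} = 0.502968 + (0.502968 − 0.502184)/63 = 0.502980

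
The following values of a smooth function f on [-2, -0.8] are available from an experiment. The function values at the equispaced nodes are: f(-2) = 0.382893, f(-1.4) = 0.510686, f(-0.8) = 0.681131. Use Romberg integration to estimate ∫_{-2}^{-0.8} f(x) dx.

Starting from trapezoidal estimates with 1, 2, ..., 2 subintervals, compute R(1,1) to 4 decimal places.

0.6214

R(0,0) (trapezoid, 1 panel, h=1.2000): 0.638414
R(1,0) (trapezoid, 2 panels, h=0.6000): 0.625619
R(1,1) = 0.625619 + (0.625619 − 0.638414)/3 = 0.621354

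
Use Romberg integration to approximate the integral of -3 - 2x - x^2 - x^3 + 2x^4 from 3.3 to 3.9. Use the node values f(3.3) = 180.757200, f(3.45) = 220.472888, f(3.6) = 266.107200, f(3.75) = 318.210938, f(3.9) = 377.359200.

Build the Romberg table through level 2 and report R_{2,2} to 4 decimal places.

162.2532

R_{0,0} (trapezoid, 1 panel, h=0.6000): 167.434920
R_{1,0} (trapezoid, 2 panels, h=0.3000): 163.549620
R_{2,0} (trapezoid, 4 panels, h=0.1500): 162.577384
R_{1,1} = 163.549620 + (163.549620 − 167.434920)/3 = 162.254520
R_{2,1} = 162.577384 + (162.577384 − 163.549620)/3 = 162.253305
R_{2,2} = 162.253305 + (162.253305 − 162.254520)/15 = 162.253224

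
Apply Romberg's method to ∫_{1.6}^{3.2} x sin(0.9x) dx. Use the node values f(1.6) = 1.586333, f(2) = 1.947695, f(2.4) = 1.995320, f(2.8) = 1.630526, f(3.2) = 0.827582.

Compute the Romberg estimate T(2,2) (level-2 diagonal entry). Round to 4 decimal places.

2.7617

T(0,0) (trapezoid, 1 panel, h=1.6000): 1.931132
T(1,0) (trapezoid, 2 panels, h=0.8000): 2.561822
T(2,0) (trapezoid, 4 panels, h=0.4000): 2.712199
T(1,1) = 2.561822 + (2.561822 − 1.931132)/3 = 2.772052
T(2,1) = 2.712199 + (2.712199 − 2.561822)/3 = 2.762325
T(2,2) = 2.762325 + (2.762325 − 2.772052)/15 = 2.761677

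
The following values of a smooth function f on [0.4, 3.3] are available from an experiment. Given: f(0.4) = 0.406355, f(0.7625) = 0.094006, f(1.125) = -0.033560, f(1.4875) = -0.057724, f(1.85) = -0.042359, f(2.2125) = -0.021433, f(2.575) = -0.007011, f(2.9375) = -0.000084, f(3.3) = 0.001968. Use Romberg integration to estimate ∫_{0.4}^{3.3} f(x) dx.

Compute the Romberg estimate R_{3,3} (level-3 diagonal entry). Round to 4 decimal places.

0.0363

R_{0,0} (trapezoid, 1 panel, h=2.9000): 0.592068
R_{1,0} (trapezoid, 2 panels, h=1.4500): 0.234614
R_{2,0} (trapezoid, 4 panels, h=0.7250): 0.087893
R_{3,0} (trapezoid, 8 panels, h=0.3625): 0.049299
R_{1,1} = 0.234614 + (0.234614 − 0.592068)/3 = 0.115463
R_{2,1} = 0.087893 + (0.087893 − 0.234614)/3 = 0.038986
R_{3,1} = 0.049299 + (0.049299 − 0.087893)/3 = 0.036434
R_{2,2} = 0.038986 + (0.038986 − 0.115463)/15 = 0.033888
R_{3,2} = 0.036434 + (0.036434 − 0.038986)/15 = 0.036264
R_{3,3} = 0.036264 + (0.036264 − 0.033888)/63 = 0.036302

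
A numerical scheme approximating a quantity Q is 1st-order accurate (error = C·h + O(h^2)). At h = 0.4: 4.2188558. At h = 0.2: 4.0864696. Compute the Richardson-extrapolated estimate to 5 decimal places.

3.95408

Extrapolated value = (2·A(h/2) − A(h)) / (2 − 1)
= (2·4.0864696 − 4.2188558) / 1
= 3.9540834 / 1 = 3.9540834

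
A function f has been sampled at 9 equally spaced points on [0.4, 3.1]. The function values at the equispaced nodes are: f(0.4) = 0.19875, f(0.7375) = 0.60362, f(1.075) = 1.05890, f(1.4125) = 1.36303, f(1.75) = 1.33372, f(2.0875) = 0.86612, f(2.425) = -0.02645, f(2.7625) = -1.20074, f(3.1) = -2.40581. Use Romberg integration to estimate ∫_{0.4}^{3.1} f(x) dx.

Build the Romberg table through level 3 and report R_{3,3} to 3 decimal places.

1.018

R_{0,0} (trapezoid, 1 panel, h=2.7000): -2.97953
R_{1,0} (trapezoid, 2 panels, h=1.3500): 0.31076
R_{2,0} (trapezoid, 4 panels, h=0.6750): 0.85228
R_{3,0} (trapezoid, 8 panels, h=0.3375): 0.97695
R_{1,1} = 0.31076 + (0.31076 − (-2.97953))/3 = 1.40752
R_{2,1} = 0.85228 + (0.85228 − 0.31076)/3 = 1.03279
R_{3,1} = 0.97695 + (0.97695 − 0.85228)/3 = 1.01851
R_{2,2} = 1.03279 + (1.03279 − 1.40752)/15 = 1.00781
R_{3,2} = 1.01851 + (1.01851 − 1.03279)/15 = 1.01756
R_{3,3} = 1.01756 + (1.01756 − 1.00781)/63 = 1.01771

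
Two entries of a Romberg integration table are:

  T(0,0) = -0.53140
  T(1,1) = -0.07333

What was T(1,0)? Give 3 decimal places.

From T(1,1) = (4·T(1,0) − T(0,0))/3, solve for T(1,0):
4·T(1,0) = 3·(-0.07333) + (-0.53140) = -0.75139
T(1,0) = -0.18785

-0.188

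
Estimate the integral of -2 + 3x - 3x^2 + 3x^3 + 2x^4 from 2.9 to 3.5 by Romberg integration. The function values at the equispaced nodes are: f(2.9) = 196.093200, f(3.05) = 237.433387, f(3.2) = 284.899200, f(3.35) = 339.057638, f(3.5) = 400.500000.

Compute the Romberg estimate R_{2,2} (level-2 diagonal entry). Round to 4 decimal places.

R_{0,0} (trapezoid, 1 panel, h=0.6000): 178.977960
R_{1,0} (trapezoid, 2 panels, h=0.3000): 174.958740
R_{2,0} (trapezoid, 4 panels, h=0.1500): 173.953024
R_{1,1} = 174.958740 + (174.958740 − 178.977960)/3 = 173.619000
R_{2,1} = 173.953024 + (173.953024 − 174.958740)/3 = 173.617785
R_{2,2} = 173.617785 + (173.617785 − 173.619000)/15 = 173.617704

173.6177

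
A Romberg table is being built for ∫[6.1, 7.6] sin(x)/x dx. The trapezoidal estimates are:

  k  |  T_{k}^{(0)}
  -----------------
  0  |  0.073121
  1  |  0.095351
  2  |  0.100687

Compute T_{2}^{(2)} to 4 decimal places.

T_{1}^{(1)} = 0.095351 + (0.095351 − 0.073121)/3 = 0.102761
T_{2}^{(1)} = (4·0.100687 − 0.095351) / 3 = 0.102466
T_{2}^{(2)} = 0.102466 + (0.102466 − 0.102761)/15 = 0.102446

0.1024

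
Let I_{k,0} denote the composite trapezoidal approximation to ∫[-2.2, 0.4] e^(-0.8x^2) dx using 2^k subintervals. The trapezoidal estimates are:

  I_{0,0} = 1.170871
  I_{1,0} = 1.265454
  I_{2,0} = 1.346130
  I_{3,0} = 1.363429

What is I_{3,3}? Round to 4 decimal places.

1.3688

Richardson extrapolation on the trapezoidal column (denominator 4−1=3):
I_{1,1} = 1.265454 + (1.265454 − 1.170871)/3 = 1.296982
I_{2,1} = (4·1.346130 − 1.265454) / 3 = 1.373022
I_{3,1} = (4·1.363429 − 1.346130) / 3 = 1.369195
I_{2,2} = 1.373022 + (1.373022 − 1.296982)/15 = 1.378091
I_{3,2} = (16·1.369195 − 1.373022) / 15 = 1.368940
I_{3,3} = 1.368940 + (1.368940 − 1.378091)/63 = 1.368795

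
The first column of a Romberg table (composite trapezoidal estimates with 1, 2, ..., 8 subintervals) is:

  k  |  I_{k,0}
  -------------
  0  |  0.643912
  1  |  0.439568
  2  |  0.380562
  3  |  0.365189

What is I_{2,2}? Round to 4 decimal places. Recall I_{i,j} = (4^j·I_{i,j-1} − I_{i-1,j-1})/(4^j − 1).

0.3602

Richardson extrapolation on the trapezoidal column (denominator 4−1=3):
I_{1,1} = 0.439568 + (0.439568 − 0.643912)/3 = 0.371453
I_{2,1} = (4·0.380562 − 0.439568) / 3 = 0.360893
I_{2,2} = (16·0.360893 − 0.371453) / 15 = 0.360189
(Column j=1 coincides with Simpson's rule on the same nodes.)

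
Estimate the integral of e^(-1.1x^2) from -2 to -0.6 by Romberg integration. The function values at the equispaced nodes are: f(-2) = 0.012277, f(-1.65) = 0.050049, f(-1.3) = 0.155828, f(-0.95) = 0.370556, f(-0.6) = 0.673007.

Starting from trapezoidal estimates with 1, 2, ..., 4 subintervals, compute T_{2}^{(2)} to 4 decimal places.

T_{0}^{(0)} (trapezoid, 1 panel, h=1.4000): 0.479699
T_{1}^{(0)} (trapezoid, 2 panels, h=0.7000): 0.348929
T_{2}^{(0)} (trapezoid, 4 panels, h=0.3500): 0.321676
T_{1}^{(1)} = 0.348929 + (0.348929 − 0.479699)/3 = 0.305339
T_{2}^{(1)} = 0.321676 + (0.321676 − 0.348929)/3 = 0.312592
T_{2}^{(2)} = 0.312592 + (0.312592 − 0.305339)/15 = 0.313076

0.3131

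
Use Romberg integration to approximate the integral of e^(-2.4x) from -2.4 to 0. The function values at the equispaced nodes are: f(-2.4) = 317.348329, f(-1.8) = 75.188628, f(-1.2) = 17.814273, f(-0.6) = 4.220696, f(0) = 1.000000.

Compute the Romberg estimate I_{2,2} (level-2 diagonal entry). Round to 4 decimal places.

132.8882

I_{0,0} (trapezoid, 1 panel, h=2.4000): 382.017995
I_{1,0} (trapezoid, 2 panels, h=1.2000): 212.386125
I_{2,0} (trapezoid, 4 panels, h=0.6000): 153.838657
I_{1,1} = 212.386125 + (212.386125 − 382.017995)/3 = 155.842168
I_{2,1} = 153.838657 + (153.838657 − 212.386125)/3 = 134.322834
I_{2,2} = 134.322834 + (134.322834 − 155.842168)/15 = 132.888212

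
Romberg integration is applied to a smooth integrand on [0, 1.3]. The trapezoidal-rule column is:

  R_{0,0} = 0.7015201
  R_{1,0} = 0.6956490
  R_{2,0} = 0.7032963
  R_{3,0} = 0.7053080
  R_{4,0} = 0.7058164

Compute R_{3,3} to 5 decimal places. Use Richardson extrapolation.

0.70598

Richardson extrapolation on the trapezoidal column (denominator 4−1=3):
R_{1,1} = (4·0.6956490 − 0.7015201) / 3 = 0.6936920
R_{2,1} = (4·0.7032963 − 0.6956490) / 3 = 0.7058454
R_{3,1} = 0.7053080 + (0.7053080 − 0.7032963)/3 = 0.7059786
R_{2,2} = (16·0.7058454 − 0.6936920) / 15 = 0.7066556
R_{3,2} = (16·0.7059786 − 0.7058454) / 15 = 0.7059875
R_{3,3} = 0.7059875 + (0.7059875 − 0.7066556)/63 = 0.7059769
(Column j=1 coincides with Simpson's rule on the same nodes.)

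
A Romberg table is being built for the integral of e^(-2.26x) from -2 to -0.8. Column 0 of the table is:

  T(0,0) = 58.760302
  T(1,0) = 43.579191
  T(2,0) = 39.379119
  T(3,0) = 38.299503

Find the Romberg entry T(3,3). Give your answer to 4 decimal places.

37.9369

Richardson extrapolation on the trapezoidal column (denominator 4−1=3):
T(1,1) = (4·43.579191 − 58.760302) / 3 = 38.518821
T(2,1) = 39.379119 + (39.379119 − 43.579191)/3 = 37.979095
T(3,1) = (4·38.299503 − 39.379119) / 3 = 37.939631
T(2,2) = 37.979095 + (37.979095 − 38.518821)/15 = 37.943113
T(3,2) = (16·37.939631 − 37.979095) / 15 = 37.937000
T(3,3) = 37.937000 + (37.937000 − 37.943113)/63 = 37.936903
(Column j=1 coincides with Simpson's rule on the same nodes.)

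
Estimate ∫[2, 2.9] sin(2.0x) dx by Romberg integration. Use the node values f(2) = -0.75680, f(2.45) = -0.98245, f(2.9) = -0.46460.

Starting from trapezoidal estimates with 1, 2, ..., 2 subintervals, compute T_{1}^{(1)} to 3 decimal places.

T_{0}^{(0)} (trapezoid, 1 panel, h=0.9000): -0.54963
T_{1}^{(0)} (trapezoid, 2 panels, h=0.4500): -0.71692
T_{1}^{(1)} = -0.71692 + (-0.71692 − (-0.54963))/3 = -0.77268

-0.773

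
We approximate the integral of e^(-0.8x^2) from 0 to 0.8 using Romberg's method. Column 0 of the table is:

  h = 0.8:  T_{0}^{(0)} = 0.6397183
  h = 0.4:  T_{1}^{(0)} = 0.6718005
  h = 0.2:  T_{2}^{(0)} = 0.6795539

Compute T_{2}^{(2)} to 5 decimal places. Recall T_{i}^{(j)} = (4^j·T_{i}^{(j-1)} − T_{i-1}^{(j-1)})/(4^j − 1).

Richardson extrapolation on the trapezoidal column (denominator 4−1=3):
T_{1}^{(1)} = 0.6718005 + (0.6718005 − 0.6397183)/3 = 0.6824946
T_{2}^{(1)} = (4·0.6795539 − 0.6718005) / 3 = 0.6821384
T_{2}^{(2)} = (16·0.6821384 − 0.6824946) / 15 = 0.6821147

0.68211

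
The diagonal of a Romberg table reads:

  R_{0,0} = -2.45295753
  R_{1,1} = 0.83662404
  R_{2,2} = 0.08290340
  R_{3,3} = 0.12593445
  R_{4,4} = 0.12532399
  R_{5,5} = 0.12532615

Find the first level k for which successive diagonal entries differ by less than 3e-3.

k = 4

|R_{1,1} − R_{0,0}| = 3.28958157 ≥ 3e-3
|R_{2,2} − R_{1,1}| = 0.75372064 ≥ 3e-3
|R_{3,3} − R_{2,2}| = 0.04303105 ≥ 3e-3
|R_{4,4} − R_{3,3}| = 0.00061046 < 3e-3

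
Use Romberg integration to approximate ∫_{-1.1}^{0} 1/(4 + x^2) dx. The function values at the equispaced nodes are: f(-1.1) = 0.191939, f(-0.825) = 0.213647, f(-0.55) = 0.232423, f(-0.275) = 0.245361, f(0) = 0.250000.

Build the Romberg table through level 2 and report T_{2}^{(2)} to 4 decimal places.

T_{0}^{(0)} (trapezoid, 1 panel, h=1.1000): 0.243066
T_{1}^{(0)} (trapezoid, 2 panels, h=0.5500): 0.249366
T_{2}^{(0)} (trapezoid, 4 panels, h=0.2750): 0.250910
T_{1}^{(1)} = 0.249366 + (0.249366 − 0.243066)/3 = 0.251466
T_{2}^{(1)} = 0.250910 + (0.250910 − 0.249366)/3 = 0.251425
T_{2}^{(2)} = 0.251425 + (0.251425 − 0.251466)/15 = 0.251422

0.2514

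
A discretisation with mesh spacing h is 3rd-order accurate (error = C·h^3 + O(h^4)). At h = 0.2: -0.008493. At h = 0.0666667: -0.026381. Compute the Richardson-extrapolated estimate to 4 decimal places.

The leading error scales as h^3; refining by a factor of 3 reduces it by 3^3 = 27.
Extrapolated value = (27·A(h/3) − A(h)) / (27 − 1)
= (27·(-0.026381) − (-0.008493)) / 26
= -0.703794 / 26 = -0.027069

-0.0271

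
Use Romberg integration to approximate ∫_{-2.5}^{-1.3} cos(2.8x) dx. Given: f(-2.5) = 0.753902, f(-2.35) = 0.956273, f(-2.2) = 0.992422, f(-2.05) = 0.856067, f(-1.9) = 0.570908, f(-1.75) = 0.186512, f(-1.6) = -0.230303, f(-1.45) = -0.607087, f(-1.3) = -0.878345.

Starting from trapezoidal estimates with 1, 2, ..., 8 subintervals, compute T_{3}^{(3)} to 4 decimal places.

0.4054

T_{0}^{(0)} (trapezoid, 1 panel, h=1.2000): -0.074666
T_{1}^{(0)} (trapezoid, 2 panels, h=0.6000): 0.305212
T_{2}^{(0)} (trapezoid, 4 panels, h=0.3000): 0.381242
T_{3}^{(0)} (trapezoid, 8 panels, h=0.1500): 0.399386
T_{1}^{(1)} = 0.305212 + (0.305212 − (-0.074666))/3 = 0.431838
T_{2}^{(1)} = 0.381242 + (0.381242 − 0.305212)/3 = 0.406585
T_{3}^{(1)} = 0.399386 + (0.399386 − 0.381242)/3 = 0.405434
T_{2}^{(2)} = 0.406585 + (0.406585 − 0.431838)/15 = 0.404901
T_{3}^{(2)} = 0.405434 + (0.405434 − 0.406585)/15 = 0.405357
T_{3}^{(3)} = 0.405357 + (0.405357 − 0.404901)/63 = 0.405364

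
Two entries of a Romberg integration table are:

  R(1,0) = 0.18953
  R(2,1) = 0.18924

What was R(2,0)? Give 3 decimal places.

0.189

From R(2,1) = (4·R(2,0) − R(1,0))/3, solve for R(2,0):
4·R(2,0) = 3·0.18924 + 0.18953 = 0.75725
R(2,0) = 0.18931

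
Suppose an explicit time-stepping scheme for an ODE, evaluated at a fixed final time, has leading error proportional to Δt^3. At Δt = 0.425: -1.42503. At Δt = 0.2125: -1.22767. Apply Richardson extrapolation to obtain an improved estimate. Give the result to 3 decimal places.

-1.199

The leading error scales as Δt^3; refining by a factor of 2 reduces it by 2^3 = 8.
Extrapolated value = (8·A(Δt/2) − A(Δt)) / (8 − 1)
= (8·(-1.22767) − (-1.42503)) / 7
= -8.39633 / 7 = -1.19948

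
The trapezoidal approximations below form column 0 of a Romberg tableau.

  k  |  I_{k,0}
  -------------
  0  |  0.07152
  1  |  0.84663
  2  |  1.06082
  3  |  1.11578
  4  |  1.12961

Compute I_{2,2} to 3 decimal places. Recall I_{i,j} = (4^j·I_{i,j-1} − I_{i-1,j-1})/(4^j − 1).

1.134

I_{1,1} = 0.84663 + (0.84663 − 0.07152)/3 = 1.10500
I_{2,1} = 1.06082 + (1.06082 − 0.84663)/3 = 1.13222
I_{2,2} = 1.13222 + (1.13222 − 1.10500)/15 = 1.13403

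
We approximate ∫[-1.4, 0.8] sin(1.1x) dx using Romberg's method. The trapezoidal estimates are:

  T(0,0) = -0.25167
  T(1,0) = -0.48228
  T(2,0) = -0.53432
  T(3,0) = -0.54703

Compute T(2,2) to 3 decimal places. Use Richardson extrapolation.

-0.551

Richardson extrapolation on the trapezoidal column (denominator 4−1=3):
T(1,1) = -0.48228 + (-0.48228 − (-0.25167))/3 = -0.55915
T(2,1) = -0.53432 + (-0.53432 − (-0.48228))/3 = -0.55167
T(2,2) = (16·(-0.55167) − (-0.55915)) / 15 = -0.55117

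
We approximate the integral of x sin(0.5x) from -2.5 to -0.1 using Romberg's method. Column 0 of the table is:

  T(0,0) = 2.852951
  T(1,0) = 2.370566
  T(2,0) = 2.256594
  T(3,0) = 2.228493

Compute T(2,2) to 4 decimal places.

T(1,1) = (4·2.370566 − 2.852951) / 3 = 2.209771
T(2,1) = 2.256594 + (2.256594 − 2.370566)/3 = 2.218603
T(2,2) = 2.218603 + (2.218603 − 2.209771)/15 = 2.219192
(Column j=1 coincides with Simpson's rule on the same nodes.)

2.2192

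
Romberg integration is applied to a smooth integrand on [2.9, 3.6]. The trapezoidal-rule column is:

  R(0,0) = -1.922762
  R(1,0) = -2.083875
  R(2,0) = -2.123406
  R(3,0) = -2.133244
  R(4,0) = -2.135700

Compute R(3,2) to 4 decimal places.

Richardson extrapolation on the trapezoidal column (denominator 4−1=3):
R(2,1) = (4·(-2.123406) − (-2.083875)) / 3 = -2.136583
R(3,1) = -2.133244 + (-2.133244 − (-2.123406))/3 = -2.136523
R(3,2) = (16·(-2.136523) − (-2.136583)) / 15 = -2.136519
(Column j=1 coincides with Simpson's rule on the same nodes.)

-2.1365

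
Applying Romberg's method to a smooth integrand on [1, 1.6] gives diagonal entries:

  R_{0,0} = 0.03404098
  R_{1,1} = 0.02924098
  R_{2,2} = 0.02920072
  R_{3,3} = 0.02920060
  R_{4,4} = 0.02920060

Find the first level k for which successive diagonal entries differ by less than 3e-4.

|R_{1,1} − R_{0,0}| = 0.00480000 ≥ 3e-4
|R_{2,2} − R_{1,1}| = 0.00004026 < 3e-4

k = 2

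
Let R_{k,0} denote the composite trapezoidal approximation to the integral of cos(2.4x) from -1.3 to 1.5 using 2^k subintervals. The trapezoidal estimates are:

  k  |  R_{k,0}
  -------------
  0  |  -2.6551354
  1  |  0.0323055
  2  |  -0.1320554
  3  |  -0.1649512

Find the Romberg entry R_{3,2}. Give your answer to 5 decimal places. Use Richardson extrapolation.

-0.17519

Richardson extrapolation on the trapezoidal column (denominator 4−1=3):
R_{2,1} = -0.1320554 + (-0.1320554 − 0.0323055)/3 = -0.1868424
R_{3,1} = (4·(-0.1649512) − (-0.1320554)) / 3 = -0.1759165
R_{3,2} = (16·(-0.1759165) − (-0.1868424)) / 15 = -0.1751881
(Column j=1 coincides with Simpson's rule on the same nodes.)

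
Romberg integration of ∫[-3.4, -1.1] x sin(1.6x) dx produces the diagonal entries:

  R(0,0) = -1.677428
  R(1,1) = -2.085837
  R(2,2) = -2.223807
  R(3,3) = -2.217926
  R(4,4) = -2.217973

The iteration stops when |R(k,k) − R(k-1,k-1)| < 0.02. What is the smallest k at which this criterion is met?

|R(1,1) − R(0,0)| = 0.408409 ≥ 0.02
|R(2,2) − R(1,1)| = 0.137970 ≥ 0.02
|R(3,3) − R(2,2)| = 0.005881 < 0.02

k = 3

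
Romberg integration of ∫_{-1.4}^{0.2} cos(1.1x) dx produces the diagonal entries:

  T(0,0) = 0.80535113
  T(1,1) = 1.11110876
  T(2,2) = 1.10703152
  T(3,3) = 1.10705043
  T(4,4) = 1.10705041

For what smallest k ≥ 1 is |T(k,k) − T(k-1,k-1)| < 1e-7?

k = 4

|T(1,1) − T(0,0)| = 0.30575763 ≥ 1e-7
|T(2,2) − T(1,1)| = 0.00407724 ≥ 1e-7
|T(3,3) − T(2,2)| = 0.00001891 ≥ 1e-7
|T(4,4) − T(3,3)| = 0.00000002 < 1e-7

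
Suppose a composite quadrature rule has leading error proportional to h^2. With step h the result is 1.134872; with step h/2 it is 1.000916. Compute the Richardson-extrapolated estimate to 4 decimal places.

0.9563

The leading error scales as h^2; refining by a factor of 2 reduces it by 2^2 = 4.
Extrapolated value = (4·A(h/2) − A(h)) / (4 − 1)
= (4·1.000916 − 1.134872) / 3
= 2.868792 / 3 = 0.956264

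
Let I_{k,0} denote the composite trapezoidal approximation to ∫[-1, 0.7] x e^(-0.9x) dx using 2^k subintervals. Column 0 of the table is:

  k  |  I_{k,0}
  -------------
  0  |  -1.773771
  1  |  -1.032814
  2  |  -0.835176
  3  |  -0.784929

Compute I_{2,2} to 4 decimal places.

Richardson extrapolation on the trapezoidal column (denominator 4−1=3):
I_{1,1} = -1.032814 + (-1.032814 − (-1.773771))/3 = -0.785828
I_{2,1} = (4·(-0.835176) − (-1.032814)) / 3 = -0.769297
I_{2,2} = (16·(-0.769297) − (-0.785828)) / 15 = -0.768195

-0.7682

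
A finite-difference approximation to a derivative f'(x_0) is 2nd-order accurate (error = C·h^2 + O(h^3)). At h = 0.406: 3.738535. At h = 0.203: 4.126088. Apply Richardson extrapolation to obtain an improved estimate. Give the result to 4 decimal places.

4.2553

Extrapolated value = (4·A(h/2) − A(h)) / (4 − 1)
= (4·4.126088 − 3.738535) / 3
= 12.765817 / 3 = 4.255272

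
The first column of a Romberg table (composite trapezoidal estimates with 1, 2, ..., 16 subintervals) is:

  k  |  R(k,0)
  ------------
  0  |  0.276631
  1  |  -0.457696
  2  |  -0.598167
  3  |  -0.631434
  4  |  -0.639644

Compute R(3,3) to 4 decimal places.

-0.6424

Richardson extrapolation on the trapezoidal column (denominator 4−1=3):
R(1,1) = (4·(-0.457696) − 0.276631) / 3 = -0.702472
R(2,1) = -0.598167 + (-0.598167 − (-0.457696))/3 = -0.644991
R(3,1) = (4·(-0.631434) − (-0.598167)) / 3 = -0.642523
R(2,2) = (16·(-0.644991) − (-0.702472)) / 15 = -0.641159
R(3,2) = -0.642523 + (-0.642523 − (-0.644991))/15 = -0.642358
R(3,3) = (64·(-0.642358) − (-0.641159)) / 63 = -0.642377
(Column j=1 coincides with Simpson's rule on the same nodes.)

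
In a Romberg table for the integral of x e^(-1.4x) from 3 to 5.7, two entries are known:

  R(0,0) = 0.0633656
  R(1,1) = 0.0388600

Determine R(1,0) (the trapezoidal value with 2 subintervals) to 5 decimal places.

From R(1,1) = (4·R(1,0) − R(0,0))/3, solve for R(1,0):
4·R(1,0) = 3·0.0388600 + 0.0633656 = 0.1799456
R(1,0) = 0.0449864

0.04499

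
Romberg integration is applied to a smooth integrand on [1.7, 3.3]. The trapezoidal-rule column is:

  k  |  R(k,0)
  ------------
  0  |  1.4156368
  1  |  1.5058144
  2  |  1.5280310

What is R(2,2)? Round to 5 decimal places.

R(1,1) = (4·1.5058144 − 1.4156368) / 3 = 1.5358736
R(2,1) = (4·1.5280310 − 1.5058144) / 3 = 1.5354365
R(2,2) = (16·1.5354365 − 1.5358736) / 15 = 1.5354074

1.53541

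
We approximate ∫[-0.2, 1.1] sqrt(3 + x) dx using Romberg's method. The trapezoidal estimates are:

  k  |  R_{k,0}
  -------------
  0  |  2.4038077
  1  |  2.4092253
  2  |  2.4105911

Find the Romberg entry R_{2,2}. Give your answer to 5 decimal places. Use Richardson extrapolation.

2.41105

Richardson extrapolation on the trapezoidal column (denominator 4−1=3):
R_{1,1} = 2.4092253 + (2.4092253 − 2.4038077)/3 = 2.4110312
R_{2,1} = (4·2.4105911 − 2.4092253) / 3 = 2.4110464
R_{2,2} = 2.4110464 + (2.4110464 − 2.4110312)/15 = 2.4110474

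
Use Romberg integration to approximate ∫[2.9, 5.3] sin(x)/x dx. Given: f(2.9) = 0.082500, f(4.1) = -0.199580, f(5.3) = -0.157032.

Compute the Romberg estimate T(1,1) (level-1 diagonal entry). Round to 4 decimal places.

T(0,0) (trapezoid, 1 panel, h=2.4000): -0.089438
T(1,0) (trapezoid, 2 panels, h=1.2000): -0.284215
T(1,1) = -0.284215 + (-0.284215 − (-0.089438))/3 = -0.349141

-0.3491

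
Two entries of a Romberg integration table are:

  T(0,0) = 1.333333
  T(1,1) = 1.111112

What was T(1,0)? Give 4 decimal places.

From T(1,1) = (4·T(1,0) − T(0,0))/3, solve for T(1,0):
4·T(1,0) = 3·1.111112 + 1.333333 = 4.666669
T(1,0) = 1.166667

1.1667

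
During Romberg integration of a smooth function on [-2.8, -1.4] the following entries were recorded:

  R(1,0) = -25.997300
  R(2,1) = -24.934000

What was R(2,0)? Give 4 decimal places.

From R(2,1) = (4·R(2,0) − R(1,0))/3, solve for R(2,0):
4·R(2,0) = 3·(-24.934000) + (-25.997300) = -100.799300
R(2,0) = -25.199825

-25.1998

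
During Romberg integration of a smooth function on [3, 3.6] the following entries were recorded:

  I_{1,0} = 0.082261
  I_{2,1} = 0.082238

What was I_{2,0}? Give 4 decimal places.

0.0822

From I_{2,1} = (4·I_{2,0} − I_{1,0})/3, solve for I_{2,0}:
4·I_{2,0} = 3·0.082238 + 0.082261 = 0.328975
I_{2,0} = 0.082244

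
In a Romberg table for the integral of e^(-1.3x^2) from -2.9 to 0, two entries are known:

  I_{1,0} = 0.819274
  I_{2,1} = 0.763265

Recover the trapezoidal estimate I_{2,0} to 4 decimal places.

From I_{2,1} = (4·I_{2,0} − I_{1,0})/3, solve for I_{2,0}:
4·I_{2,0} = 3·0.763265 + 0.819274 = 3.109069
I_{2,0} = 0.777267

0.7773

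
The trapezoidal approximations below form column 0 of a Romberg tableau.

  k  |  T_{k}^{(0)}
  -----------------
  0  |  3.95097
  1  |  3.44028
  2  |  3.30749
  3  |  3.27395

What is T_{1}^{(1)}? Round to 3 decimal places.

3.270

T_{1}^{(1)} = (4·3.44028 − 3.95097) / 3 = 3.27005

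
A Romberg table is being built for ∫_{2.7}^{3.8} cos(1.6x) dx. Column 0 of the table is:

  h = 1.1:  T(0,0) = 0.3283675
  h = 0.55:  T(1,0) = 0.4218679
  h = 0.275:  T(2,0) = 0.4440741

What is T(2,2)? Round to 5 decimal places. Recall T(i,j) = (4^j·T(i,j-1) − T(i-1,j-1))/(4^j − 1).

0.45137

T(1,1) = (4·0.4218679 − 0.3283675) / 3 = 0.4530347
T(2,1) = (4·0.4440741 − 0.4218679) / 3 = 0.4514762
T(2,2) = 0.4514762 + (0.4514762 − 0.4530347)/15 = 0.4513723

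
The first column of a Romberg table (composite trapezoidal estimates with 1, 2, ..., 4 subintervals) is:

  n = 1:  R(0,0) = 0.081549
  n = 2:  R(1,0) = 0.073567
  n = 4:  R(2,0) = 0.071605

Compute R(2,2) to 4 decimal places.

R(1,1) = 0.073567 + (0.073567 − 0.081549)/3 = 0.070906
R(2,1) = 0.071605 + (0.071605 − 0.073567)/3 = 0.070951
R(2,2) = (16·0.070951 − 0.070906) / 15 = 0.070954

0.0710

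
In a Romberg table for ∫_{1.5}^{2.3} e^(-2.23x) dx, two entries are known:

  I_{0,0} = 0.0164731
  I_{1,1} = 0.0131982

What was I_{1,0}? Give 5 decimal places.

0.01402

From I_{1,1} = (4·I_{1,0} − I_{0,0})/3, solve for I_{1,0}:
4·I_{1,0} = 3·0.0131982 + 0.0164731 = 0.0560677
I_{1,0} = 0.0140169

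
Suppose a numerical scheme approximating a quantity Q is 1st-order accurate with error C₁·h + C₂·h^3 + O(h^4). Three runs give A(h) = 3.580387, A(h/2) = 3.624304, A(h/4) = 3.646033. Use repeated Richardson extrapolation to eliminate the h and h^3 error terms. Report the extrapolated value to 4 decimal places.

First eliminate the h term (factor 2^1 = 2):
  B₁ = (2·3.624304 − 3.580387)/1 = 3.668221
  B₂ = (2·3.646033 − 3.624304)/1 = 3.667762
Then eliminate the h^3 term (factor 2^3 = 8):
  (8·3.667762 − 3.668221)/7 = 3.667696

3.6677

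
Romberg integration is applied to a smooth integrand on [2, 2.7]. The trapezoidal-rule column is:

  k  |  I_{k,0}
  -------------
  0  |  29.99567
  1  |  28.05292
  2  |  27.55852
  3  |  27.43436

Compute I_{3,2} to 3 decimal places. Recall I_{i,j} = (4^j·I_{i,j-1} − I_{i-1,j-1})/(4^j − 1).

27.393

Richardson extrapolation on the trapezoidal column (denominator 4−1=3):
I_{2,1} = (4·27.55852 − 28.05292) / 3 = 27.39372
I_{3,1} = (4·27.43436 − 27.55852) / 3 = 27.39297
I_{3,2} = (16·27.39297 − 27.39372) / 15 = 27.39292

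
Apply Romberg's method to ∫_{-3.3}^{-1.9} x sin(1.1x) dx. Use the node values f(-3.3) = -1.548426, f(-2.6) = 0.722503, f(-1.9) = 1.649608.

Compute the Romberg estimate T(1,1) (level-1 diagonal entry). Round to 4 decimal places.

T(0,0) (trapezoid, 1 panel, h=1.4000): 0.070827
T(1,0) (trapezoid, 2 panels, h=0.7000): 0.541166
T(1,1) = 0.541166 + (0.541166 − 0.070827)/3 = 0.697946

0.6979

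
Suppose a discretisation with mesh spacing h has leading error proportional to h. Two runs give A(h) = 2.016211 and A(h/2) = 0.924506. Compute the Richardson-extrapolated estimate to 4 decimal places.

-0.1672

The leading error scales as h; refining by a factor of 2 reduces it by 2^1 = 2.
Extrapolated value = (2·A(h/2) − A(h)) / (2 − 1)
= (2·0.924506 − 2.016211) / 1
= -0.167199 / 1 = -0.167199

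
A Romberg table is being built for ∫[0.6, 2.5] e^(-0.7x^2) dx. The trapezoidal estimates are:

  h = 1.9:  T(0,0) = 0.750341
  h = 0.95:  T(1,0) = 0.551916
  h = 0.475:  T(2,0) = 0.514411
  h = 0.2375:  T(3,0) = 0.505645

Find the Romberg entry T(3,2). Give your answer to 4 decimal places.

0.5028

T(2,1) = (4·0.514411 − 0.551916) / 3 = 0.501909
T(3,1) = 0.505645 + (0.505645 − 0.514411)/3 = 0.502723
T(3,2) = 0.502723 + (0.502723 − 0.501909)/15 = 0.502777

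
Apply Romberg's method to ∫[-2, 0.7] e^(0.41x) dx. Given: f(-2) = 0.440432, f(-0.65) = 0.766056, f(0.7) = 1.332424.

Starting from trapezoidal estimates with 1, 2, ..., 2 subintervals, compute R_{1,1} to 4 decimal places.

2.1767

R_{0,0} (trapezoid, 1 panel, h=2.7000): 2.393356
R_{1,0} (trapezoid, 2 panels, h=1.3500): 2.230853
R_{1,1} = 2.230853 + (2.230853 − 2.393356)/3 = 2.176685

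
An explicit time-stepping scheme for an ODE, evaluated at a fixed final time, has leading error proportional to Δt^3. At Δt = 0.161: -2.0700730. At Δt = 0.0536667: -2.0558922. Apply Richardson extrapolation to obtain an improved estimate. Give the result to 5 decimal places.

-2.05535

The leading error scales as Δt^3; refining by a factor of 3 reduces it by 3^3 = 27.
Extrapolated value = (27·A(Δt/3) − A(Δt)) / (27 − 1)
= (27·(-2.0558922) − (-2.0700730)) / 26
= -53.4390164 / 26 = -2.0553468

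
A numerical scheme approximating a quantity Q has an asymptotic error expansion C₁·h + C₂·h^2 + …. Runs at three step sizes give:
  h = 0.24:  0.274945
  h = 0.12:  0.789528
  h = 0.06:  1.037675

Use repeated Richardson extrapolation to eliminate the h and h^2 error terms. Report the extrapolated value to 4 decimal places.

1.2797

First eliminate the h term (factor 2^1 = 2):
  B₁ = (2·0.789528 − 0.274945)/1 = 1.304111
  B₂ = (2·1.037675 − 0.789528)/1 = 1.285822
Then eliminate the h^2 term (factor 2^2 = 4):
  (4·1.285822 − 1.304111)/3 = 1.279726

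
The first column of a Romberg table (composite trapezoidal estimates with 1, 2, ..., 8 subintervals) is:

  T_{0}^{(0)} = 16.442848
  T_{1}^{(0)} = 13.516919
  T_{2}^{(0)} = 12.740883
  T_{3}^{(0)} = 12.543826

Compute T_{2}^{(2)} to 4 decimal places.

12.4782

Richardson extrapolation on the trapezoidal column (denominator 4−1=3):
T_{1}^{(1)} = (4·13.516919 − 16.442848) / 3 = 12.541609
T_{2}^{(1)} = 12.740883 + (12.740883 − 13.516919)/3 = 12.482204
T_{2}^{(2)} = 12.482204 + (12.482204 − 12.541609)/15 = 12.478244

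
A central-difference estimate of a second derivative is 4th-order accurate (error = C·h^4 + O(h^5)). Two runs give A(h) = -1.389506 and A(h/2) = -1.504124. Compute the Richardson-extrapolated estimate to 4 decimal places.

The leading error scales as h^4; refining by a factor of 2 reduces it by 2^4 = 16.
Extrapolated value = (16·A(h/2) − A(h)) / (16 − 1)
= (16·(-1.504124) − (-1.389506)) / 15
= -22.676478 / 15 = -1.511765

-1.5118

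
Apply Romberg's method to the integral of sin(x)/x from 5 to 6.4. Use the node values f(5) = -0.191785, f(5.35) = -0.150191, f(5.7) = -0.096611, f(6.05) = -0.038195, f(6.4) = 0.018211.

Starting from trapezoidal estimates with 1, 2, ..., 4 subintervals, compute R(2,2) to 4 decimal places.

R(0,0) (trapezoid, 1 panel, h=1.4000): -0.121502
R(1,0) (trapezoid, 2 panels, h=0.7000): -0.128379
R(2,0) (trapezoid, 4 panels, h=0.3500): -0.130124
R(1,1) = -0.128379 + (-0.128379 − (-0.121502))/3 = -0.130671
R(2,1) = -0.130124 + (-0.130124 − (-0.128379))/3 = -0.130706
R(2,2) = -0.130706 + (-0.130706 − (-0.130671))/15 = -0.130708

-0.1307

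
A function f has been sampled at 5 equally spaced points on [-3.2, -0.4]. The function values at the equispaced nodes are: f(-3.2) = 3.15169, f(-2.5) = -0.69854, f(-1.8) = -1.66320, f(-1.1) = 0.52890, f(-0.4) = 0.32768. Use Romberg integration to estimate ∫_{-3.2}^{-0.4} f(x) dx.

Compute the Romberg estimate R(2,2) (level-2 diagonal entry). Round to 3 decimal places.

-0.032

R(0,0) (trapezoid, 1 panel, h=2.8000): 4.87112
R(1,0) (trapezoid, 2 panels, h=1.4000): 0.10708
R(2,0) (trapezoid, 4 panels, h=0.7000): -0.06521
R(1,1) = 0.10708 + (0.10708 − 4.87112)/3 = -1.48093
R(2,1) = -0.06521 + (-0.06521 − 0.10708)/3 = -0.12264
R(2,2) = -0.12264 + (-0.12264 − (-1.48093))/15 = -0.03209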